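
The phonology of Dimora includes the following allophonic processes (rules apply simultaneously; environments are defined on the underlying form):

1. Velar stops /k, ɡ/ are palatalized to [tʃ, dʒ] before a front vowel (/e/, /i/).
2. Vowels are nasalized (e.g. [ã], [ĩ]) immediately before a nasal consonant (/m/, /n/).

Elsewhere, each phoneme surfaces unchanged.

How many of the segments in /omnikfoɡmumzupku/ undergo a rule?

2

Segments that undergo a rule: /o/ → [õ] (rule 2); /u/ → [ũ] (rule 2).
All other segments surface unchanged.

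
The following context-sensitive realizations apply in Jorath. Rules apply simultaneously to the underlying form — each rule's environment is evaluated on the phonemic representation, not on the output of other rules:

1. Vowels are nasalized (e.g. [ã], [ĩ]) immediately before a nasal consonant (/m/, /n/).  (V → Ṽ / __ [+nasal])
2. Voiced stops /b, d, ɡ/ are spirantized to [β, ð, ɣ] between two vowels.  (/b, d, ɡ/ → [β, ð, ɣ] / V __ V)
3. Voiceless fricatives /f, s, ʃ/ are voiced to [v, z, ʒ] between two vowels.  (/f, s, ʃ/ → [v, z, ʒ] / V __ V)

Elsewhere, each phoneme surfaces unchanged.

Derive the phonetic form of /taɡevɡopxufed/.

[taɣevɡopxuved]

/t/ (word-initial) is unaffected → [t].
/a/ (between /t/ and /ɡ/) fails the environment for rule 1, so it stays [a].
/ɡ/ (between /a/ and /e/): between two vowels, so rule 2 applies → [ɣ].
/e/ (between /ɡ/ and /v/) fails the environment for rule 1, so it stays [e].
/v/ — not in any rule's target class → [v].
/ɡ/ (between /v/ and /o/) is in the target of rule 2 but the environment (between two vowels) is not met → [ɡ].
/o/ — between /ɡ/ and /p/; rule 1 does not apply here → [o].
/p/ stays [p].
/x/ — not in any rule's target class → [x].
/u/ — between /x/ and /f/; rule 1 does not apply here → [u].
/f/ (between /u/ and /e/): between two vowels, so rule 3 applies → [v].
/e/ — between /f/ and /d/; rule 1 does not apply here → [e].
/d/ (word-final) is in the target of rule 2 but the environment (between two vowels) is not met → [d].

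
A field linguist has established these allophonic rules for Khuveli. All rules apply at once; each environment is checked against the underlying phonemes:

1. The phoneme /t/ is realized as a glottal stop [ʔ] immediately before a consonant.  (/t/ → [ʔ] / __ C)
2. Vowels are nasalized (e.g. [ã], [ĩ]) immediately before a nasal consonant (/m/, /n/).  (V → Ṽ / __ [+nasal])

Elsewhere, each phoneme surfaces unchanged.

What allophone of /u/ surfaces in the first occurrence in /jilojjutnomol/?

/u/ — between /j/ and /t/; rule 2 does not apply here → [u].

[u]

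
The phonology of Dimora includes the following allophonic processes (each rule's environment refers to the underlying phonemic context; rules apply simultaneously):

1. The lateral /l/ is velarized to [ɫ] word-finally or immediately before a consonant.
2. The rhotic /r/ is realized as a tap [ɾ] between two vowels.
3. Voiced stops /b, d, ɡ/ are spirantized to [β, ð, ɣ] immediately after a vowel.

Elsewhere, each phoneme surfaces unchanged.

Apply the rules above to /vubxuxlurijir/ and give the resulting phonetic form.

[vuβxuxluɾijir]

/v/ (word-initial) is unaffected → [v].
/u/ (between /v/ and /b/) is unaffected → [u].
/b/ — between /u/ and /x/, immediately after a vowel — surfaces as [β] (rule 3).
/x/ stays [x].
/u/ (between /x/ and /x/) is unaffected → [u].
/x/ (between /u/ and /l/): no rule targets it → [x].
/l/ (between /x/ and /u/) is in the target of rule 1 but the environment (word-finally or immediately before a consonant) is not met → [l].
/u/ stays [u].
/r/ — between /u/ and /i/, between two vowels — surfaces as [ɾ] (rule 2).
/i/ stays [i].
/j/ (between /i/ and /i/) is unaffected → [j].
/i/ — not in any rule's target class → [i].
/r/ (word-final) fails the environment for rule 2, so it stays [r].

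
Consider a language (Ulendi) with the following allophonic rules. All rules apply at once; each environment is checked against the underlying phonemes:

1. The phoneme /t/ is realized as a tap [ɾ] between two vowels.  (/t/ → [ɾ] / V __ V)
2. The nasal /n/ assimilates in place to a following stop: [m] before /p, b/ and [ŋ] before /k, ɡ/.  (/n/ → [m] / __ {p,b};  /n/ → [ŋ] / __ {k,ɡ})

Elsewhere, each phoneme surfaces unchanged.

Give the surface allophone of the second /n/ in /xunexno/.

[n]

/n/ — between /x/ and /o/; rule 2 does not apply here → [n].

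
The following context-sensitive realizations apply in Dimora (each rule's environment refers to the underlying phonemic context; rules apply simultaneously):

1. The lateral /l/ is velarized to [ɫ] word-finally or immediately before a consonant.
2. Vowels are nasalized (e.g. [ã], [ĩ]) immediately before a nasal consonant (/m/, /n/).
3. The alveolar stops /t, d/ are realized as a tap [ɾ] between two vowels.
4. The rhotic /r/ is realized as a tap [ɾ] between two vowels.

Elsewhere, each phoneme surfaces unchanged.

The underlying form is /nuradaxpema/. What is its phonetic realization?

/u/ (between /n/ and /r/) is in the target of rule 2 but the environment (before a nasal consonant) is not met → [u].
/r/ meets the environment for rule 4 (between two vowels) → [ɾ].
/a/ (between /r/ and /d/) is in the target of rule 2 but the environment (before a nasal consonant) is not met → [a].
Rule 3 applies to /d/ (between /a/ and /a/: between two vowels) → [ɾ].
/a/ (between /d/ and /x/) fails the environment for rule 2, so it stays [a].
/e/ — between /p/ and /m/, before a nasal consonant — surfaces as [ẽ] (rule 2).
/a/ (word-final): rule 2 targets it, but not before a nasal consonant → unchanged [a].

[nuɾaɾaxpẽma]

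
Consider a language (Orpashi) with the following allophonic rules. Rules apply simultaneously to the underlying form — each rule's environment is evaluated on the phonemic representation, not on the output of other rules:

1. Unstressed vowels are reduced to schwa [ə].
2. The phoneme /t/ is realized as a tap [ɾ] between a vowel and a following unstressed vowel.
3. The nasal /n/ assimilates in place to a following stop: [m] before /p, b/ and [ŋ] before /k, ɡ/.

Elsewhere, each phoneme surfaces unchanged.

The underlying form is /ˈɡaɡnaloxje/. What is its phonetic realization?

/a/ (between /ɡ/ and /ɡ/) fails the environment for rule 1, so it stays [a].
/n/ (between /ɡ/ and /a/): rule 3 targets it, but not before a labial or velar stop → unchanged [n].
/a/ meets the environment for rule 1 (in an unstressed syllable) → [ə].
/o/ (between /l/ and /x/) occurs in an unstressed syllable → [ə] by rule 1.
/e/ — word-final, in an unstressed syllable — surfaces as [ə] (rule 1).

[ˈɡaɡnələxjə]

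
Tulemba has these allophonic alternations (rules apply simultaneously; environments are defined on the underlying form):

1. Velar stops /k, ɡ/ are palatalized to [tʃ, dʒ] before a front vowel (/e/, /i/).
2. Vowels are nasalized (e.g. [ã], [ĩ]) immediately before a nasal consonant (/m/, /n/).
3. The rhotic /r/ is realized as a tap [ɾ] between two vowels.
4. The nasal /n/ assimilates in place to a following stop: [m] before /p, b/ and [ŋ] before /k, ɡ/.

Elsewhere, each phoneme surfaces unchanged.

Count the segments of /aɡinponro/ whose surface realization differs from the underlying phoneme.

4

Segments that undergo a rule: /ɡ/ → [dʒ] (rule 1); /i/ → [ĩ] (rule 2); /n/ → [m] (rule 4); /o/ → [õ] (rule 2).
All other segments surface unchanged.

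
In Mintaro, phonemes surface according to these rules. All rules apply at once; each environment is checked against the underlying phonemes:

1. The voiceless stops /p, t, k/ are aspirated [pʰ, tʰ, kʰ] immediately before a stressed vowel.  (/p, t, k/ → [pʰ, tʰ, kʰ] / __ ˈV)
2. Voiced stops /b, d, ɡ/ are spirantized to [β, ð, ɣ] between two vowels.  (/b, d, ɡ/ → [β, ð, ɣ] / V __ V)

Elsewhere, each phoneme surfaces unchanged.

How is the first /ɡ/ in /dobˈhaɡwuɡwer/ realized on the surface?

/ɡ/ (between /a/ and /w/) fails the environment for rule 2, so it stays [ɡ].

[ɡ]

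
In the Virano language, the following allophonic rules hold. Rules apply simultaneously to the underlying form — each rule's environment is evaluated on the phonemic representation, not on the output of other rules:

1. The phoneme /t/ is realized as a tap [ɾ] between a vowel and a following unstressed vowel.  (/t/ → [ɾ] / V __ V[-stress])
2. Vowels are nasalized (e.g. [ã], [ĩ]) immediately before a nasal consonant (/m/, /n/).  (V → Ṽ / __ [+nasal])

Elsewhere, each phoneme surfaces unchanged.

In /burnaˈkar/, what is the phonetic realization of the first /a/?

/a/ (between /n/ and /k/) is in the target of rule 2 but the environment (before a nasal consonant) is not met → [a].

[a]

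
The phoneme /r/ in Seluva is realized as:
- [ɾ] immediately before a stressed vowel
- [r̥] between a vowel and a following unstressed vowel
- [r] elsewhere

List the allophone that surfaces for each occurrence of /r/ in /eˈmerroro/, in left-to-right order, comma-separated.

[r], [r], [r̥]

Occurrence 1 (position 4): no conditioning environment matches → elsewhere allophone [r].
Occurrence 2 (position 5): no conditioning environment matches → elsewhere allophone [r].
Occurrence 3 (position 7): between a vowel and a following unstressed vowel → [r̥].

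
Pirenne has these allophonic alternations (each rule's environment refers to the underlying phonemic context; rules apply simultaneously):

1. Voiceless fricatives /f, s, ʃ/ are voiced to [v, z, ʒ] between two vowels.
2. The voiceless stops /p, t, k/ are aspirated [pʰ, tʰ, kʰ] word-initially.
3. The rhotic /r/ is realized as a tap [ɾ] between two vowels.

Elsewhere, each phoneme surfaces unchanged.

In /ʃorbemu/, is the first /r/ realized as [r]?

/r/ (between /o/ and /b/) fails the environment for rule 3, so it stays [r].
The actual realization is [r], which matches [r].

Yes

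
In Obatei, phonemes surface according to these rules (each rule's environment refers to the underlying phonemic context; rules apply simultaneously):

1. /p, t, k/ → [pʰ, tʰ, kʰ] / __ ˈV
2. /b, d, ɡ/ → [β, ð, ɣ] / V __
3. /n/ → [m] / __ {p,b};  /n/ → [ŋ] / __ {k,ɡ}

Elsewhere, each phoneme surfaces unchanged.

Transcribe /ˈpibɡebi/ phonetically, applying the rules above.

/p/ — word-initial, immediately before a stressed vowel — surfaces as [pʰ] (rule 1).
/i/ stays [i].
/b/ (between /i/ and /ɡ/): immediately after a vowel, so rule 2 applies → [β].
/ɡ/ — between /b/ and /e/; rule 2 does not apply here → [ɡ].
/e/ (between /ɡ/ and /b/): no rule targets it → [e].
Rule 2 applies to /b/ (between /e/ and /i/: immediately after a vowel) → [β].
/i/ stays [i].

[ˈpʰiβɡeβi]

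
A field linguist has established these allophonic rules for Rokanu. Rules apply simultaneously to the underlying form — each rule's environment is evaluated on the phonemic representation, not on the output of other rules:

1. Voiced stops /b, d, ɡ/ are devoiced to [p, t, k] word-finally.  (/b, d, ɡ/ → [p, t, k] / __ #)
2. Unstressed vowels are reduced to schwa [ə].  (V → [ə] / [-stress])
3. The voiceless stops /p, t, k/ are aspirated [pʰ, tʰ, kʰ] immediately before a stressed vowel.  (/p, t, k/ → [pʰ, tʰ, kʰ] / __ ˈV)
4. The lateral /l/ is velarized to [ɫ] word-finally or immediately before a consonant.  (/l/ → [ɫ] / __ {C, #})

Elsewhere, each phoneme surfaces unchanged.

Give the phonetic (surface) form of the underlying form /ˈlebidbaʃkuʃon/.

[ˈlebədbəʃkəʃən]

/l/ (word-initial) is in the target of rule 4 but the environment (word-finally or immediately before a consonant) is not met → [l].
/e/ (between /l/ and /b/) fails the environment for rule 2, so it stays [e].
/b/ (between /e/ and /i/): rule 1 targets it, but not word-finally → unchanged [b].
/i/ (between /b/ and /d/): in an unstressed syllable, so rule 2 applies → [ə].
/d/ — between /i/ and /b/; rule 1 does not apply here → [d].
/b/ (between /d/ and /a/): rule 1 targets it, but not word-finally → unchanged [b].
Rule 2 applies to /a/ (between /b/ and /ʃ/: in an unstressed syllable) → [ə].
/ʃ/ stays [ʃ].
/k/ (between /ʃ/ and /u/): rule 3 targets it, but not immediately before a stressed vowel → unchanged [k].
/u/ (between /k/ and /ʃ/): in an unstressed syllable, so rule 2 applies → [ə].
/ʃ/ (between /u/ and /o/) is unaffected → [ʃ].
/o/ (between /ʃ/ and /n/): in an unstressed syllable, so rule 2 applies → [ə].
/n/ (word-final) is unaffected → [n].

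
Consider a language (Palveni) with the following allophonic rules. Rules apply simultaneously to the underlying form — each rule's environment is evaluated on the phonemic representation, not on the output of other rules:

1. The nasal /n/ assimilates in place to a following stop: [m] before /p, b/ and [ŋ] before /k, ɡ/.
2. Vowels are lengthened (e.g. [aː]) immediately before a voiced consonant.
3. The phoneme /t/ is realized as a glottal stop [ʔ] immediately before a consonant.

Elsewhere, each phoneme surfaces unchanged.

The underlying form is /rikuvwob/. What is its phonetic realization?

[rikuːvwoːb]

/i/ (between /r/ and /k/): rule 2 targets it, but not before a voiced consonant → unchanged [i].
Rule 2 applies to /u/ (between /k/ and /v/: before a voiced consonant) → [uː].
Rule 2 applies to /o/ (between /w/ and /b/: before a voiced consonant) → [oː].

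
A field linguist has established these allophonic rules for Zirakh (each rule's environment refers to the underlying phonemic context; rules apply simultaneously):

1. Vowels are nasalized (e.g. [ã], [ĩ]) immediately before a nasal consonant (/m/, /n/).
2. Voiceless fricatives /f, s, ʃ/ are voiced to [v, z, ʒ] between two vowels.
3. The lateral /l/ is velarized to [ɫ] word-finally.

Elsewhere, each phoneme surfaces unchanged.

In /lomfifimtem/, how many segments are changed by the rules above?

Segments that undergo a rule: /o/ → [õ] (rule 1); /f/ → [v] (rule 2); /i/ → [ĩ] (rule 1); /e/ → [ẽ] (rule 1).
All other segments surface unchanged.

4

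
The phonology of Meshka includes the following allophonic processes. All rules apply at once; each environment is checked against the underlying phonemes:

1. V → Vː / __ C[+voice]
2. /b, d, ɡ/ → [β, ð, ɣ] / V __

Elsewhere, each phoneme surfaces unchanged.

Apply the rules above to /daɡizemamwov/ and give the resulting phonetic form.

[daːɣiːzeːmaːmwoːv]

/d/ (word-initial) fails the environment for rule 2, so it stays [d].
/a/ meets the environment for rule 1 (before a voiced consonant) → [aː].
/ɡ/ — between /a/ and /i/, immediately after a vowel — surfaces as [ɣ] (rule 2).
Rule 1 applies to /i/ (between /ɡ/ and /z/: before a voiced consonant) → [iː].
/e/ — between /z/ and /m/, before a voiced consonant — surfaces as [eː] (rule 1).
/a/ meets the environment for rule 1 (before a voiced consonant) → [aː].
/o/ meets the environment for rule 1 (before a voiced consonant) → [oː].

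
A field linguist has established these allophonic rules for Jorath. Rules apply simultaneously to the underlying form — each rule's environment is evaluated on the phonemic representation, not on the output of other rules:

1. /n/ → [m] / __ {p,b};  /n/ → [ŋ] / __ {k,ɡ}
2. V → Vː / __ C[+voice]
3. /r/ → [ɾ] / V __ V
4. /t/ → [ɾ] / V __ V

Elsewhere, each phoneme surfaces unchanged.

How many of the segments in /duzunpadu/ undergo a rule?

4

Segments that undergo a rule: /u/ → [uː] (rule 2); /u/ → [uː] (rule 2); /n/ → [m] (rule 1); /a/ → [aː] (rule 2).
All other segments surface unchanged.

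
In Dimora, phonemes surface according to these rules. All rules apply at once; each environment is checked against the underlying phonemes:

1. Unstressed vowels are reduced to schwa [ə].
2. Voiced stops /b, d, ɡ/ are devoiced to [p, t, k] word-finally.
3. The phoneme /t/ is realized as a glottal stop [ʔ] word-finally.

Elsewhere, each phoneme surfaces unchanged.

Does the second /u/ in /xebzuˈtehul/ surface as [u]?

No

/u/ (between /h/ and /l/) occurs in an unstressed syllable → [ə] by rule 1.
The actual realization is [ə], not [u].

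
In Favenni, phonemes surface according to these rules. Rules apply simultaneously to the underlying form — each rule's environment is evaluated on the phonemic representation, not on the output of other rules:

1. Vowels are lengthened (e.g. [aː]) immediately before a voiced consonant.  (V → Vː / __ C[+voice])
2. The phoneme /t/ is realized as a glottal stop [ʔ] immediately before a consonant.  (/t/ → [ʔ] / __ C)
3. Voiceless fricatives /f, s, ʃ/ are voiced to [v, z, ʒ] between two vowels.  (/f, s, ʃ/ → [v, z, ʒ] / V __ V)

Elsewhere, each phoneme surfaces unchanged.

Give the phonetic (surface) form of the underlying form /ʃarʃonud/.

/ʃ/ — word-initial; rule 3 does not apply here → [ʃ].
/a/ (between /ʃ/ and /r/): before a voiced consonant, so rule 1 applies → [aː].
/r/ (between /a/ and /ʃ/) is unaffected → [r].
/ʃ/ (between /r/ and /o/) fails the environment for rule 3, so it stays [ʃ].
/o/ (between /ʃ/ and /n/) occurs before a voiced consonant → [oː] by rule 1.
/n/ (between /o/ and /u/): no rule targets it → [n].
Rule 1 applies to /u/ (between /n/ and /d/: before a voiced consonant) → [uː].
/d/ stays [d].

[ʃaːrʃoːnuːd]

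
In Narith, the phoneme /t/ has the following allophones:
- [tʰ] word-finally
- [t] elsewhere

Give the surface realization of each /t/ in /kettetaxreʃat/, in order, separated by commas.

[t], [t], [t], [tʰ]

Occurrence 1 (position 3): no conditioning environment matches → elsewhere allophone [t].
Occurrence 2 (position 4): no conditioning environment matches → elsewhere allophone [t].
Occurrence 3 (position 6): no conditioning environment matches → elsewhere allophone [t].
Occurrence 4 (position 13): word-finally → [tʰ].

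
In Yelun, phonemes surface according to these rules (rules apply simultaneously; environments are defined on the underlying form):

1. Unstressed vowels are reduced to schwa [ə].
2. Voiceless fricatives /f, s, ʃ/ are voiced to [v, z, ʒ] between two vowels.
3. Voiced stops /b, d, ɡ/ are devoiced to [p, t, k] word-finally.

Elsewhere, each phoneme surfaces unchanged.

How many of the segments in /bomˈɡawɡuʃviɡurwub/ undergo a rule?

Segments that undergo a rule: /o/ → [ə] (rule 1); /u/ → [ə] (rule 1); /i/ → [ə] (rule 1); /u/ → [ə] (rule 1); /u/ → [ə] (rule 1); /b/ → [p] (rule 3).
All other segments surface unchanged.

6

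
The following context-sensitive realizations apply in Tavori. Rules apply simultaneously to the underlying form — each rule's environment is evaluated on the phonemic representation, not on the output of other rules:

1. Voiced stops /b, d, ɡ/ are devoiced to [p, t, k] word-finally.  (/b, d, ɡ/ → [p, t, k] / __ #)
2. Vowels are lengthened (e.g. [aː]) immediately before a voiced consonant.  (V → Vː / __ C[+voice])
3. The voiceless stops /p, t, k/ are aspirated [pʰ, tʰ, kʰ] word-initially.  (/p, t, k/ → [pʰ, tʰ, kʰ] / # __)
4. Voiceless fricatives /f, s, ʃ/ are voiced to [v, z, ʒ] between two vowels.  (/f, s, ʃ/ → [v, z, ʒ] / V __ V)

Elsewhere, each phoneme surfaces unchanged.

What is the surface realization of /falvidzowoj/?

[faːlviːdzoːwoːj]

/f/ (word-initial): rule 4 targets it, but not between two vowels → unchanged [f].
/a/ (between /f/ and /l/) occurs before a voiced consonant → [aː] by rule 2.
/l/ (between /a/ and /v/) is unaffected → [l].
/v/ — not in any rule's target class → [v].
/i/ (between /v/ and /d/) occurs before a voiced consonant → [iː] by rule 2.
/d/ (between /i/ and /z/): rule 1 targets it, but not word-finally → unchanged [d].
/z/ (between /d/ and /o/): no rule targets it → [z].
/o/ — between /z/ and /w/, before a voiced consonant — surfaces as [oː] (rule 2).
/w/ (between /o/ and /o/): no rule targets it → [w].
Rule 2 applies to /o/ (between /w/ and /j/: before a voiced consonant) → [oː].
/j/ stays [j].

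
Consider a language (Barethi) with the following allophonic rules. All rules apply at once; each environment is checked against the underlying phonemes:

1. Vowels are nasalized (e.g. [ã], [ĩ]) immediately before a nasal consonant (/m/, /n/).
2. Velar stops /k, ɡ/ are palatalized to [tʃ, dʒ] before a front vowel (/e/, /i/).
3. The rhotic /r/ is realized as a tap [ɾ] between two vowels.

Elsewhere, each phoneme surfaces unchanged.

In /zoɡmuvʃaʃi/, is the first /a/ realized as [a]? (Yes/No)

Yes

/a/ — between /ʃ/ and /ʃ/; rule 1 does not apply here → [a].
The actual realization is [a], which matches [a].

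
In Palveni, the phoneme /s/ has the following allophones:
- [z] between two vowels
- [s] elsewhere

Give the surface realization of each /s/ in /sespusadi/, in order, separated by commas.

Occurrence 1 (position 1): no conditioning environment matches → elsewhere allophone [s].
Occurrence 2 (position 3): no conditioning environment matches → elsewhere allophone [s].
Occurrence 3 (position 6): between two vowels → [z].

[s], [s], [z]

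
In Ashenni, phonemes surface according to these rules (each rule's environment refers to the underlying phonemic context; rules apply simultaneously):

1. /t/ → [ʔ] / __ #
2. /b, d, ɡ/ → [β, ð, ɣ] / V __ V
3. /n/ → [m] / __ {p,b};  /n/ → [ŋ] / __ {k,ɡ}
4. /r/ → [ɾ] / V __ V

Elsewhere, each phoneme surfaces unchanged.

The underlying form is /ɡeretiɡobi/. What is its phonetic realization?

/ɡ/ (word-initial) is in the target of rule 2 but the environment (between two vowels) is not met → [ɡ].
/r/ (between /e/ and /e/) occurs between two vowels → [ɾ] by rule 4.
/t/ (between /e/ and /i/): rule 1 targets it, but not word-finally → unchanged [t].
/ɡ/ (between /i/ and /o/) occurs between two vowels → [ɣ] by rule 2.
Rule 2 applies to /b/ (between /o/ and /i/: between two vowels) → [β].

[ɡeɾetiɣoβi]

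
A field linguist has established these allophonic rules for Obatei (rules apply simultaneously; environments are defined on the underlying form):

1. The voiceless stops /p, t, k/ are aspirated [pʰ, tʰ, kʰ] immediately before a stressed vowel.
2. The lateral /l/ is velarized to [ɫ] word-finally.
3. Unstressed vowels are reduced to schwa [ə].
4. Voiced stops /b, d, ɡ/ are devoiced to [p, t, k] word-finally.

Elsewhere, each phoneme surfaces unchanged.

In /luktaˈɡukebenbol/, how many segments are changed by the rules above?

6

Segments that undergo a rule: /u/ → [ə] (rule 3); /a/ → [ə] (rule 3); /e/ → [ə] (rule 3); /e/ → [ə] (rule 3); /o/ → [ə] (rule 3); /l/ → [ɫ] (rule 2).
All other segments surface unchanged.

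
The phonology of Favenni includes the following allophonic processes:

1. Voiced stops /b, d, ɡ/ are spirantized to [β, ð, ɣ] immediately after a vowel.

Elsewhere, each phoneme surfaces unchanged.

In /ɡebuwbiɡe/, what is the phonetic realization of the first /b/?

[β]

/b/ — between /e/ and /u/, immediately after a vowel — surfaces as [β] (rule 1).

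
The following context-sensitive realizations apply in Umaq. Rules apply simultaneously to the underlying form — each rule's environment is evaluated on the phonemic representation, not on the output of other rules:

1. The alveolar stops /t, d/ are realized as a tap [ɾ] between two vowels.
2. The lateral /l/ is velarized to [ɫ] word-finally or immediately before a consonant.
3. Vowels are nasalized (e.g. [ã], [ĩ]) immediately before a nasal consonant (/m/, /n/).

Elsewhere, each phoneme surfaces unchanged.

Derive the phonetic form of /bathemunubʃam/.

/a/ (between /b/ and /t/): rule 3 targets it, but not before a nasal consonant → unchanged [a].
/t/ (between /a/ and /h/) fails the environment for rule 1, so it stays [t].
/e/ (between /h/ and /m/) occurs before a nasal consonant → [ẽ] by rule 3.
/u/ — between /m/ and /n/, before a nasal consonant — surfaces as [ũ] (rule 3).
/u/ — between /n/ and /b/; rule 3 does not apply here → [u].
/a/ — between /ʃ/ and /m/, before a nasal consonant — surfaces as [ã] (rule 3).

[bathẽmũnubʃãm]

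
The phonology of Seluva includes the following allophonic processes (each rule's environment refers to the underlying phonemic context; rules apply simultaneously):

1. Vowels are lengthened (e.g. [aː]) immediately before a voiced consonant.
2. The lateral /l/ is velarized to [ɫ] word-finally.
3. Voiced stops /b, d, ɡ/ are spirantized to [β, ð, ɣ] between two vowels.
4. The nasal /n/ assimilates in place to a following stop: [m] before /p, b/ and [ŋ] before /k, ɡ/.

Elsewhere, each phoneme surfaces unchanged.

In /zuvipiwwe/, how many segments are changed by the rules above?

Segments that undergo a rule: /u/ → [uː] (rule 1); /i/ → [iː] (rule 1).
All other segments surface unchanged.

2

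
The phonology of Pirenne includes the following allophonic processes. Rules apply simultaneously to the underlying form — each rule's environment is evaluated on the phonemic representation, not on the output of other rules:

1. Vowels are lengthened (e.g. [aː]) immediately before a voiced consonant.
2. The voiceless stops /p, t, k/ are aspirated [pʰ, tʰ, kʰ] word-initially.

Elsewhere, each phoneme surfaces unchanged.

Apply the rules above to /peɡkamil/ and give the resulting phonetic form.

/p/ meets the environment for rule 2 (word-initially) → [pʰ].
Rule 1 applies to /e/ (between /p/ and /ɡ/: before a voiced consonant) → [eː].
/k/ — between /ɡ/ and /a/; rule 2 does not apply here → [k].
/a/ (between /k/ and /m/): before a voiced consonant, so rule 1 applies → [aː].
Rule 1 applies to /i/ (between /m/ and /l/: before a voiced consonant) → [iː].

[pʰeːɡkaːmiːl]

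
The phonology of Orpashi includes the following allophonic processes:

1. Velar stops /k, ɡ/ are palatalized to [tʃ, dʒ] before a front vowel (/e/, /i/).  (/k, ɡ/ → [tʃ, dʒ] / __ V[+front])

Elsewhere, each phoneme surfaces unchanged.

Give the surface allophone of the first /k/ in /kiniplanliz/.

[tʃ]

Rule 1 applies to /k/ (word-initial: before a front vowel) → [tʃ].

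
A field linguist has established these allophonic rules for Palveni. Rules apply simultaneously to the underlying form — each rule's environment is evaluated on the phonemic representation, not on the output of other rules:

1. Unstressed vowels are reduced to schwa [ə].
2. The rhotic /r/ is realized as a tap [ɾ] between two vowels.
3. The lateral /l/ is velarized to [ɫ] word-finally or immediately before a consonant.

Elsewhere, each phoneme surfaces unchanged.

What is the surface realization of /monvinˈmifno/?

[mənvənˈmifnə]

/m/ (word-initial) is unaffected → [m].
Rule 1 applies to /o/ (between /m/ and /n/: in an unstressed syllable) → [ə].
/n/ stays [n].
/v/ — not in any rule's target class → [v].
/i/ — between /v/ and /n/, in an unstressed syllable — surfaces as [ə] (rule 1).
/n/ (between /i/ and /m/) is unaffected → [n].
/m/ stays [m].
/i/ (between /m/ and /f/) is in the target of rule 1 but the environment (in an unstressed syllable) is not met → [i].
/f/ — not in any rule's target class → [f].
/n/ (between /f/ and /o/) is unaffected → [n].
/o/ meets the environment for rule 1 (in an unstressed syllable) → [ə].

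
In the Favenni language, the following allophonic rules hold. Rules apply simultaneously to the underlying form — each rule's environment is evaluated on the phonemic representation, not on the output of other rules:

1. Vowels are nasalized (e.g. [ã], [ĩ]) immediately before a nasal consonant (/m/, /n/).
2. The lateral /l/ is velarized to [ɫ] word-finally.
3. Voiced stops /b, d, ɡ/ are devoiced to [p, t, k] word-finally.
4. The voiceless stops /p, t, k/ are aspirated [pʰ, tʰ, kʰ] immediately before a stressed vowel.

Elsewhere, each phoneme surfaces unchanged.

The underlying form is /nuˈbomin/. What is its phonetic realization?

/u/ (between /n/ and /b/): rule 1 targets it, but not before a nasal consonant → unchanged [u].
/b/ (between /u/ and /o/) is in the target of rule 3 but the environment (word-finally) is not met → [b].
/o/ (between /b/ and /m/): before a nasal consonant, so rule 1 applies → [õ].
/i/ (between /m/ and /n/): before a nasal consonant, so rule 1 applies → [ĩ].

[nuˈbõmĩn]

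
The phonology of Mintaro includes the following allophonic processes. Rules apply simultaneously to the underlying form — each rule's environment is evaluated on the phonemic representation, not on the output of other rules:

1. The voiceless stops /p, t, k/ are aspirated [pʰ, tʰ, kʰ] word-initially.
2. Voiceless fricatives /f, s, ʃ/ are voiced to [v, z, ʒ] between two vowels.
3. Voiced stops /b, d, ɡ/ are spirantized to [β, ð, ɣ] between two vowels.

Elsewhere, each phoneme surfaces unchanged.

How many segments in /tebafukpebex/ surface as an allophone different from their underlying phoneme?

4

Segments that undergo a rule: /t/ → [tʰ] (rule 1); /b/ → [β] (rule 3); /f/ → [v] (rule 2); /b/ → [β] (rule 3).
All other segments surface unchanged.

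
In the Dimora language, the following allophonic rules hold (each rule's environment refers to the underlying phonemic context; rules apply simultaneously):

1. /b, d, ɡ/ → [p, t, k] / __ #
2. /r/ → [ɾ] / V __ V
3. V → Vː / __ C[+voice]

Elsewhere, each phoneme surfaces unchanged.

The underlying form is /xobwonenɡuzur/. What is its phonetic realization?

/o/ (between /x/ and /b/) occurs before a voiced consonant → [oː] by rule 3.
/b/ (between /o/ and /w/): rule 1 targets it, but not word-finally → unchanged [b].
/o/ (between /w/ and /n/): before a voiced consonant, so rule 3 applies → [oː].
Rule 3 applies to /e/ (between /n/ and /n/: before a voiced consonant) → [eː].
/ɡ/ (between /n/ and /u/) fails the environment for rule 1, so it stays [ɡ].
/u/ (between /ɡ/ and /z/) occurs before a voiced consonant → [uː] by rule 3.
/u/ — between /z/ and /r/, before a voiced consonant — surfaces as [uː] (rule 3).
/r/ (word-final) is in the target of rule 2 but the environment (between two vowels) is not met → [r].

[xoːbwoːneːnɡuːzuːr]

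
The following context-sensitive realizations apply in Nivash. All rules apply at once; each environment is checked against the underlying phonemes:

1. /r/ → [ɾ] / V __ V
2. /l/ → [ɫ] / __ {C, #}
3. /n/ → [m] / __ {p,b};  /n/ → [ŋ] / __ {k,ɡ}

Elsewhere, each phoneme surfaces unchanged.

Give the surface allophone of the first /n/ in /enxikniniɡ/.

[n]

/n/ (between /e/ and /x/) is in the target of rule 3 but the environment (before a labial or velar stop) is not met → [n].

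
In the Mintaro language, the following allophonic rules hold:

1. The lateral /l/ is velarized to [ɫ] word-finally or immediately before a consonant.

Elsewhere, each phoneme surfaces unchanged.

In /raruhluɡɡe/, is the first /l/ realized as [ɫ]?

/l/ — between /h/ and /u/; rule 1 does not apply here → [l].
The actual realization is [l], not [ɫ].

No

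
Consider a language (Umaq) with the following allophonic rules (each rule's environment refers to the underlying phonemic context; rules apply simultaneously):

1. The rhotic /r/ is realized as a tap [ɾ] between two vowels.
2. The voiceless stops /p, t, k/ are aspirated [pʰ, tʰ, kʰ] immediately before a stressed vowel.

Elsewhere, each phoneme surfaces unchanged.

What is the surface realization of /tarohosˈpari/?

/t/ — word-initial; rule 2 does not apply here → [t].
/r/ (between /a/ and /o/) occurs between two vowels → [ɾ] by rule 1.
Rule 2 applies to /p/ (between /s/ and /a/: immediately before a stressed vowel) → [pʰ].
/r/ — between /a/ and /i/, between two vowels — surfaces as [ɾ] (rule 1).

[taɾohosˈpʰaɾi]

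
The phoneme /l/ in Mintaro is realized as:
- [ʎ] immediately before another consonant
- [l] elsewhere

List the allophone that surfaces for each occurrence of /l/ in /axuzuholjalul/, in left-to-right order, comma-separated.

[ʎ], [l], [l]

Occurrence 1 (position 8): immediately before another consonant → [ʎ].
Occurrence 2 (position 11): no conditioning environment matches → elsewhere allophone [l].
Occurrence 3 (position 13): no conditioning environment matches → elsewhere allophone [l].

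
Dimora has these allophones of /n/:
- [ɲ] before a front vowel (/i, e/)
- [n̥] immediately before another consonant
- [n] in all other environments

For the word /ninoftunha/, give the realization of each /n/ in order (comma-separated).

Occurrence 1 (position 1): before a front vowel (/i, e/) → [ɲ].
Occurrence 2 (position 3): no conditioning environment matches → elsewhere allophone [n].
Occurrence 3 (position 8): immediately before another consonant → [n̥].

[ɲ], [n], [n̥]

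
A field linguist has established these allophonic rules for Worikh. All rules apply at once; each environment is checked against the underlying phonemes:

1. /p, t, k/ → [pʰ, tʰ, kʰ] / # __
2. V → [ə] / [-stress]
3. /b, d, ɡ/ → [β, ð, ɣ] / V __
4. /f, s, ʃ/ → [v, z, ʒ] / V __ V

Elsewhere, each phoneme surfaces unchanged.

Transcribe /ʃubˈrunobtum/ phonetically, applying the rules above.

/ʃ/ (word-initial) is in the target of rule 4 but the environment (between two vowels) is not met → [ʃ].
/u/ (between /ʃ/ and /b/) occurs in an unstressed syllable → [ə] by rule 2.
/b/ (between /u/ and /r/) occurs immediately after a vowel → [β] by rule 3.
/r/ (between /b/ and /u/) is unaffected → [r].
/u/ (between /r/ and /n/): rule 2 targets it, but not in an unstressed syllable → unchanged [u].
/n/ stays [n].
/o/ — between /n/ and /b/, in an unstressed syllable — surfaces as [ə] (rule 2).
/b/ meets the environment for rule 3 (immediately after a vowel) → [β].
/t/ — between /b/ and /u/; rule 1 does not apply here → [t].
/u/ (between /t/ and /m/) occurs in an unstressed syllable → [ə] by rule 2.
/m/ stays [m].

[ʃəβˈrunəβtəm]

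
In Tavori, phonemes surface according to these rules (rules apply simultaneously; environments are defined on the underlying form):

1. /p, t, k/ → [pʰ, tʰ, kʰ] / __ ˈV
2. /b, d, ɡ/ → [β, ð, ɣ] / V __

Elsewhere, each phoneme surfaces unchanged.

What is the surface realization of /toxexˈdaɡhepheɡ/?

[toxexˈdaɣhepheɣ]

/t/ (word-initial) is in the target of rule 1 but the environment (immediately before a stressed vowel) is not met → [t].
/d/ (between /x/ and /a/): rule 2 targets it, but not immediately after a vowel → unchanged [d].
/ɡ/ (between /a/ and /h/) occurs immediately after a vowel → [ɣ] by rule 2.
/p/ — between /e/ and /h/; rule 1 does not apply here → [p].
/ɡ/ (word-final): immediately after a vowel, so rule 2 applies → [ɣ].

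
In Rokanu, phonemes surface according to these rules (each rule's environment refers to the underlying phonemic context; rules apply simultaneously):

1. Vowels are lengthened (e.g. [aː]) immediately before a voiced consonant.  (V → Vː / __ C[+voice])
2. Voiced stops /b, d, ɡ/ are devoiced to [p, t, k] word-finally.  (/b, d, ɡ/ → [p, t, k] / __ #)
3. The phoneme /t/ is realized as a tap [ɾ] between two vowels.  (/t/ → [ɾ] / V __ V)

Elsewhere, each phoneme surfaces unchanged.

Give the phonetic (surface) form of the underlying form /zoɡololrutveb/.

[zoːɡoːloːlrutveːp]

/z/ (word-initial) is unaffected → [z].
/o/ meets the environment for rule 1 (before a voiced consonant) → [oː].
/ɡ/ (between /o/ and /o/) is in the target of rule 2 but the environment (word-finally) is not met → [ɡ].
/o/ — between /ɡ/ and /l/, before a voiced consonant — surfaces as [oː] (rule 1).
/l/ (between /o/ and /o/) is unaffected → [l].
/o/ meets the environment for rule 1 (before a voiced consonant) → [oː].
/l/ (between /o/ and /r/): no rule targets it → [l].
/r/ stays [r].
/u/ (between /r/ and /t/) is in the target of rule 1 but the environment (before a voiced consonant) is not met → [u].
/t/ (between /u/ and /v/) is in the target of rule 3 but the environment (between two vowels) is not met → [t].
/v/ (between /t/ and /e/) is unaffected → [v].
/e/ meets the environment for rule 1 (before a voiced consonant) → [eː].
/b/ (word-final) occurs word-finally → [p] by rule 2.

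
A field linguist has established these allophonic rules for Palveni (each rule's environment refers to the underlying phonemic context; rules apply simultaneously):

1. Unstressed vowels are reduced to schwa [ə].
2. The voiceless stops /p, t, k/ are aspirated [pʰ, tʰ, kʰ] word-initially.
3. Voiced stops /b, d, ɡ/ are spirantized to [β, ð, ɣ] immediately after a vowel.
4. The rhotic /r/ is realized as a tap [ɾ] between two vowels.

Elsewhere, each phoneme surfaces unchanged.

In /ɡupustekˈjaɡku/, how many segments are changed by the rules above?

Segments that undergo a rule: /u/ → [ə] (rule 1); /u/ → [ə] (rule 1); /e/ → [ə] (rule 1); /ɡ/ → [ɣ] (rule 3); /u/ → [ə] (rule 1).
All other segments surface unchanged.

5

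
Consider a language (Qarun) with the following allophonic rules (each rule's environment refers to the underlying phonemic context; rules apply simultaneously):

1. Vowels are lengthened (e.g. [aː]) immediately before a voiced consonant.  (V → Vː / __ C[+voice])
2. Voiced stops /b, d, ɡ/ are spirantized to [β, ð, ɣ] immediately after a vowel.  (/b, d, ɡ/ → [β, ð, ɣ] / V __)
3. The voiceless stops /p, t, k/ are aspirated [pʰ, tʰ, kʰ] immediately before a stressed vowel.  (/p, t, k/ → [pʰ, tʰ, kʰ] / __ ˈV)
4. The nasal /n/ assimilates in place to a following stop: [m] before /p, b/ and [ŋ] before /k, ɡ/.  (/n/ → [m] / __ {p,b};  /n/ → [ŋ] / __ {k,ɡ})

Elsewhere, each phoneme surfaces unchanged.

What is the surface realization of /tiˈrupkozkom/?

[tiːˈrupkoːzkoːm]

/t/ (word-initial) fails the environment for rule 3, so it stays [t].
Rule 1 applies to /i/ (between /t/ and /r/: before a voiced consonant) → [iː].
/r/ — not in any rule's target class → [r].
/u/ — between /r/ and /p/; rule 1 does not apply here → [u].
/p/ (between /u/ and /k/) fails the environment for rule 3, so it stays [p].
/k/ (between /p/ and /o/): rule 3 targets it, but not immediately before a stressed vowel → unchanged [k].
Rule 1 applies to /o/ (between /k/ and /z/: before a voiced consonant) → [oː].
/z/ (between /o/ and /k/) is unaffected → [z].
/k/ — between /z/ and /o/; rule 3 does not apply here → [k].
/o/ (between /k/ and /m/): before a voiced consonant, so rule 1 applies → [oː].
/m/ stays [m].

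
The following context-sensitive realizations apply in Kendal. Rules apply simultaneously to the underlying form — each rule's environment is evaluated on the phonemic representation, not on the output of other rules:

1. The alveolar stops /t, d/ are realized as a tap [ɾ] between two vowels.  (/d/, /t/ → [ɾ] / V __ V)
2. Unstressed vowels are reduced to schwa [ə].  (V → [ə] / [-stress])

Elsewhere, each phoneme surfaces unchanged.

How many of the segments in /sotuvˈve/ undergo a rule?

3

Segments that undergo a rule: /o/ → [ə] (rule 2); /t/ → [ɾ] (rule 1); /u/ → [ə] (rule 2).
All other segments surface unchanged.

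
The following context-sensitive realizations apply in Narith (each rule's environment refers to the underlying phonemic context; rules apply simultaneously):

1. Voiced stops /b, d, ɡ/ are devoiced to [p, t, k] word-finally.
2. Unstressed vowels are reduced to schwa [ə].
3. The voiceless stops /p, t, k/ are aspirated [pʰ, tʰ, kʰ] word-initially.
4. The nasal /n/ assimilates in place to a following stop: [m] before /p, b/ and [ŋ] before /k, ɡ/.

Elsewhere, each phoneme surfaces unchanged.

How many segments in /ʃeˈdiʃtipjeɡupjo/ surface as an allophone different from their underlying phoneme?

5

Segments that undergo a rule: /e/ → [ə] (rule 2); /i/ → [ə] (rule 2); /e/ → [ə] (rule 2); /u/ → [ə] (rule 2); /o/ → [ə] (rule 2).
All other segments surface unchanged.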